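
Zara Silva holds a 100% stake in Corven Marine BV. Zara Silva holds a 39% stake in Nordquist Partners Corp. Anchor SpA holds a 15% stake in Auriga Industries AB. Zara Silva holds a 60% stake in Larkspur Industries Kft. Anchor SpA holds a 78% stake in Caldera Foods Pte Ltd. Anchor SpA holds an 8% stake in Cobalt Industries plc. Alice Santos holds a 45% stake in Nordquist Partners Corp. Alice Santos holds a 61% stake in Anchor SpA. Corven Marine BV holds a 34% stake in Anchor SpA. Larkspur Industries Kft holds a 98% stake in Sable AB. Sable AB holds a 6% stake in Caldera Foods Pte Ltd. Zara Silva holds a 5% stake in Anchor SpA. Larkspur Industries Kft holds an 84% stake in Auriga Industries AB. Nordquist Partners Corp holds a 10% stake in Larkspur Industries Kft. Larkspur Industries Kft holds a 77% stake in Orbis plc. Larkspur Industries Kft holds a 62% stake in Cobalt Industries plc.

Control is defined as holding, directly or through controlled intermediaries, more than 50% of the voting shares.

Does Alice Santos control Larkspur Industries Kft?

No

Alice holds 61% of Anchor, so Alice controls Anchor.
Anchor holds 78% of Caldera, so Alice controls Caldera.
Neither Alice nor any entity Alice controls holds any voting interest in Larkspur.
So Alice does not control Larkspur.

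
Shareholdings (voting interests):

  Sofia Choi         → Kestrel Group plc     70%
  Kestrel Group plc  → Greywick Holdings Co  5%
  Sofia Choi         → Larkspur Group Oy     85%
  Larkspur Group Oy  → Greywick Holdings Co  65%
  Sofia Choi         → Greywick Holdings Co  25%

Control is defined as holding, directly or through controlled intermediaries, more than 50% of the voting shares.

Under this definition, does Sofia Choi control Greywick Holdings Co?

Sofia holds 70% of Kestrel, so Sofia controls Kestrel.
Sofia holds 85% of Larkspur, so Sofia controls Larkspur.
Kestrel and Sofia and Larkspur together hold 5% + 25% + 65% = 95% of Greywick, so Sofia controls Greywick.

Yes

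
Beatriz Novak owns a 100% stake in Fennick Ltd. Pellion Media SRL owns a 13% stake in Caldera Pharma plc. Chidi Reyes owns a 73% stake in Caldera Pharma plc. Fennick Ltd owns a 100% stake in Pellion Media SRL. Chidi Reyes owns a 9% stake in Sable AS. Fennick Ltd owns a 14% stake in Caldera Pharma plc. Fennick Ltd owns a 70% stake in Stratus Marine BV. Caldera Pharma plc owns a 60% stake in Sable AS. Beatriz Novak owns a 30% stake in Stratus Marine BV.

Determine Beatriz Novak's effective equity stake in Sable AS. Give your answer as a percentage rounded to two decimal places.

16.20%

Beatriz reaches Sable along 2 paths.
Via Fennick → Caldera: 100% × 14% × 60% = 8.4%.
Via Fennick → Pellion → Caldera: 100% × 100% × 13% × 60% = 7.8%.
Total: 8.4% + 7.8% = 16.2%.
Rounded: 16.20%.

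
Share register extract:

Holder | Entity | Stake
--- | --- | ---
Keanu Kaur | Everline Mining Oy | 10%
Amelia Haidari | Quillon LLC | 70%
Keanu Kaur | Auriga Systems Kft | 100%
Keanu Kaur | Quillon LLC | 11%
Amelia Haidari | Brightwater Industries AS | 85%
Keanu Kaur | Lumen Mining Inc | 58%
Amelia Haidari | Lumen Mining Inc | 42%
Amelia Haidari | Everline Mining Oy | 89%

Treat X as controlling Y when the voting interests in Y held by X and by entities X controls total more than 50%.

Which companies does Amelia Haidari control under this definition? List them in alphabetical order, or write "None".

Brightwater Industries AS, Everline Mining Oy, Quillon LLC

Amelia holds 70% of Quillon, so Amelia controls Quillon.
Amelia holds 89% of Everline, so Amelia controls Everline.
Amelia holds 85% of Brightwater, so Amelia controls Brightwater.
No other company's threshold is met.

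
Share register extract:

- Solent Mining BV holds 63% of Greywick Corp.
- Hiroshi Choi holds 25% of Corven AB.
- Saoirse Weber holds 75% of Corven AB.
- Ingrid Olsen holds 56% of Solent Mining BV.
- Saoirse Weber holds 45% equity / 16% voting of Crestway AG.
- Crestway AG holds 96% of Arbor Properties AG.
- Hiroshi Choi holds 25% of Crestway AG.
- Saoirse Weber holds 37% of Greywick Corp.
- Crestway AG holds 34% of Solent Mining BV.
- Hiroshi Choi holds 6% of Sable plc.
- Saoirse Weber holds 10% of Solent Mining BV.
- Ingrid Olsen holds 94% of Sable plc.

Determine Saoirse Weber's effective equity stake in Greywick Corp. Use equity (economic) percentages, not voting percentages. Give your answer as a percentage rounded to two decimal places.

52.94%

Saoirse reaches Greywick along 3 paths.
Via Crestway → Solent: 45% × 34% × 63% = 9.639%.
Via Solent: 10% × 63% = 6.3%.
Direct stake: 37% = 37%.
Total: 9.639% + 6.3% + 37% = 52.939%.
Rounded: 52.94%.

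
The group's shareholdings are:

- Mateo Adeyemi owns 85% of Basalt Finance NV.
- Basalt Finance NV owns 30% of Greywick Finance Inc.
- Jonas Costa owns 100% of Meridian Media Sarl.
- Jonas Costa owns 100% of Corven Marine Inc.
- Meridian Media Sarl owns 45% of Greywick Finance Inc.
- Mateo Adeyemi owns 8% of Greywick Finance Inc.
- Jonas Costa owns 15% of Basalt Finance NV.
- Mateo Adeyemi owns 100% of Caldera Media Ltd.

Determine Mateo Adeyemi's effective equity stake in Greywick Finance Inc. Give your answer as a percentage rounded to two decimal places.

Mateo reaches Greywick along 2 paths.
Direct stake: 8% = 8%.
Via Basalt: 85% × 30% = 25.5%.
Total: 8% + 25.5% = 33.5%.
Rounded: 33.50%.

33.50%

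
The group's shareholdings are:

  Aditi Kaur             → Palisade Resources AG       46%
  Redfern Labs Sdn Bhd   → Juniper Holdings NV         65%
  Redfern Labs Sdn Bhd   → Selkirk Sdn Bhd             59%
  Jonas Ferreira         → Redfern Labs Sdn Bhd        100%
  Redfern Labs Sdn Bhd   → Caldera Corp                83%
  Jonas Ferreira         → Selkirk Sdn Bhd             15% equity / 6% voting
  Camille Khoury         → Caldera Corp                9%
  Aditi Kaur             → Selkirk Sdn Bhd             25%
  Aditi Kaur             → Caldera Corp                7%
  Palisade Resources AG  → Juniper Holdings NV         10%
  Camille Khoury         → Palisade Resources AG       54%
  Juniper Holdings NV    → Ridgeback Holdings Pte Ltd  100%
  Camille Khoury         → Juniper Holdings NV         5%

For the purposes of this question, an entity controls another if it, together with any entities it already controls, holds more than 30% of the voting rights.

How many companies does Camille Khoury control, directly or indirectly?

1

Camille holds 54% of Palisade, so Camille controls Palisade.
No other company's threshold is met.
Camille controls 1 company.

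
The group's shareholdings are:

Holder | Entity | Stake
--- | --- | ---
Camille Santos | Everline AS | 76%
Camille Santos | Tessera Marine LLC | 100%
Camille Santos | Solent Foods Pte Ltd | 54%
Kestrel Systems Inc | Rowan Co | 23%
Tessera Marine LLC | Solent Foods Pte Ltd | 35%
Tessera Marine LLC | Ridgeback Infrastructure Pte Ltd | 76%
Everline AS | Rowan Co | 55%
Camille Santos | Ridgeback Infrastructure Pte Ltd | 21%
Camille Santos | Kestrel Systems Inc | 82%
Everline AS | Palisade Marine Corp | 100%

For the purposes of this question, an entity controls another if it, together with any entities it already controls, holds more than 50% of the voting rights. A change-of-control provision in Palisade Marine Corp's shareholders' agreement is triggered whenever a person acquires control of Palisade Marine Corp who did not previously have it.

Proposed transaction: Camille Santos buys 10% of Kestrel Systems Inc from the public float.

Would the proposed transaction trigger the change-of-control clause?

The purchase changes only Camille's holdings, so Camille is the only person who could newly come to control Palisade.
Camille holds 76% of Everline, so Camille controls Everline.
Everline holds 100% of Palisade, so Camille controls Palisade.
So Camille already controls Palisade before the transaction.
After the purchase, Camille's direct stake in Kestrel rises to 82% + 10% = 92%.
Camille controlled Palisade already, so this is not a new person acquiring control; every other person's position is unchanged or reduced.
No new person acquires control, so the clause is not triggered.

No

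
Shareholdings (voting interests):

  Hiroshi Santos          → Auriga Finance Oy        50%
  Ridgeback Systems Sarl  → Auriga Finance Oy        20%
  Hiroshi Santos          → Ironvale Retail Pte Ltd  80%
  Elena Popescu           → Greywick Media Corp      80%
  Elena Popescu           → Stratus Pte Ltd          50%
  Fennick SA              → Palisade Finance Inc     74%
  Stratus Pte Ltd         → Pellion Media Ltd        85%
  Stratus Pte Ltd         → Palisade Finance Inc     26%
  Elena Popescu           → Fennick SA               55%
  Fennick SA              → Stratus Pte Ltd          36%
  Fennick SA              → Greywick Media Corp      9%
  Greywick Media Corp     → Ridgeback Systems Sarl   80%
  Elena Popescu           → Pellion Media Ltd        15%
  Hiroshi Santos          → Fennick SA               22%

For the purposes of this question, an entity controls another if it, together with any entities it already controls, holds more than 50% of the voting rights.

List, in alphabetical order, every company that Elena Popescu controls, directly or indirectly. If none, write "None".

Fennick SA, Greywick Media Corp, Palisade Finance Inc, Pellion Media Ltd, Ridgeback Systems Sarl, Stratus Pte Ltd

Elena holds 55% of Fennick, so Elena controls Fennick.
Elena and Fennick together hold 50% + 36% = 86% of Stratus, so Elena controls Stratus.
Fennick and Elena together hold 9% + 80% = 89% of Greywick, so Elena controls Greywick.
Stratus and Elena together hold 85% + 15% = 100% of Pellion, so Elena controls Pellion.
Greywick holds 80% of Ridgeback, so Elena controls Ridgeback.
Stratus and Fennick together hold 26% + 74% = 100% of Palisade, so Elena controls Palisade.
No other company's threshold is met.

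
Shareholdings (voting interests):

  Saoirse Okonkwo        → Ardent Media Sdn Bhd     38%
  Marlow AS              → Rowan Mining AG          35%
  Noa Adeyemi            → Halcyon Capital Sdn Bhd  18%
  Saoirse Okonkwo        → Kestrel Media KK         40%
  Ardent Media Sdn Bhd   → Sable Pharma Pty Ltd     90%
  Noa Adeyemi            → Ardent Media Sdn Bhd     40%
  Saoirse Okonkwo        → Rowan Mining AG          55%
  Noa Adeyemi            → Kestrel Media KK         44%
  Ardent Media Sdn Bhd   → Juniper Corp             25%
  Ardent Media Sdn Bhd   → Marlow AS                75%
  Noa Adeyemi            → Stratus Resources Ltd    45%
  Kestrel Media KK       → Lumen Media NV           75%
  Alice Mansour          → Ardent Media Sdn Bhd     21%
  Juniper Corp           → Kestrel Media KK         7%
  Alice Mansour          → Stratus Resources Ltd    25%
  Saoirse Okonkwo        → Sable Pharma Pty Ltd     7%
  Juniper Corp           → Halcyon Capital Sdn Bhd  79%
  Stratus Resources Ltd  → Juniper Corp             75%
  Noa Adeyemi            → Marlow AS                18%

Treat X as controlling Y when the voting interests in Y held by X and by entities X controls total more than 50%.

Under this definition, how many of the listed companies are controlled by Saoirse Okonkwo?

1

Saoirse holds 55% of Rowan, so Saoirse controls Rowan.
No other company's threshold is met.
Saoirse controls 1 company.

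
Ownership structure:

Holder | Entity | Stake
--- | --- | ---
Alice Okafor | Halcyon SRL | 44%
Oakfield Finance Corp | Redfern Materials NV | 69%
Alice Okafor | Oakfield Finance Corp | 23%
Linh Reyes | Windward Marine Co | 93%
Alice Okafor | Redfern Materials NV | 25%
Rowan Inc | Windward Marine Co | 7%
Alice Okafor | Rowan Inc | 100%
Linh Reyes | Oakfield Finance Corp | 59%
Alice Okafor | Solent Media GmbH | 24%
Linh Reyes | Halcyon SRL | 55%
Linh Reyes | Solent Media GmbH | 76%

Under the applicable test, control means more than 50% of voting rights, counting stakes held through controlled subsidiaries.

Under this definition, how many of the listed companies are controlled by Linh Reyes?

Linh holds 93% of Windward, so Linh controls Windward.
Linh holds 59% of Oakfield, so Linh controls Oakfield.
Linh holds 55% of Halcyon, so Linh controls Halcyon.
Oakfield holds 69% of Redfern, so Linh controls Redfern.
Linh holds 76% of Solent, so Linh controls Solent.
No other company's threshold is met.
Linh controls 5 companies.

5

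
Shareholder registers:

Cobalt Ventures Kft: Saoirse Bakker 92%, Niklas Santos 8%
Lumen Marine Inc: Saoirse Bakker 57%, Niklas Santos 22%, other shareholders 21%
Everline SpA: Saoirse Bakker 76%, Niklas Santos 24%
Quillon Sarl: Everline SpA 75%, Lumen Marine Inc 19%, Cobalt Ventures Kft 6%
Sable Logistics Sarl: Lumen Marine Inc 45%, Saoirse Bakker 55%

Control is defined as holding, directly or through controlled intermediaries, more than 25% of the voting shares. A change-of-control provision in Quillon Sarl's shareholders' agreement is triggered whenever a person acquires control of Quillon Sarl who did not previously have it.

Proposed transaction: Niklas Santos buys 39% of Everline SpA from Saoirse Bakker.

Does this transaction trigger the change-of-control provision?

The purchase adds only to Niklas's holdings (Saoirse's stake shrinks), so Niklas is the only person who could newly come to control Quillon.
Niklas's largest direct stake is 24% in Everline, which does not meet the threshold, so Niklas controls no company.
Neither Niklas nor any entity Niklas controls holds any voting interest in Quillon.
So before the transaction, Niklas does not control Quillon.
After the purchase, Niklas's direct stake in Everline rises to 24% + 39% = 63%, and Saoirse's stake falls to 37%.
Niklas holds 63% of Everline, so Niklas controls Everline.
Everline holds 75% of Quillon, so Niklas controls Quillon.
Niklas did not control Quillon before and does after, so the clause is triggered.

Yes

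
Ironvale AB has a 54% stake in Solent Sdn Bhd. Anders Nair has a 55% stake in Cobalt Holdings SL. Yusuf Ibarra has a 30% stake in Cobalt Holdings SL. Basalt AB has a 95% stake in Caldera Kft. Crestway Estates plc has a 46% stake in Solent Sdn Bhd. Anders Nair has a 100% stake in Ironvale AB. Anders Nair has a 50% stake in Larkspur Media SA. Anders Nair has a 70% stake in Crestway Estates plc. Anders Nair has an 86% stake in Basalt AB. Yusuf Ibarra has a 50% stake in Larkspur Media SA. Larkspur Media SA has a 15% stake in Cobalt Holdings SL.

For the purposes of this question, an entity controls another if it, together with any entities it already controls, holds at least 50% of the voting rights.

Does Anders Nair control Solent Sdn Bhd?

Yes

Anders holds 100% of Ironvale, so Anders controls Ironvale.
Anders holds 70% of Crestway, so Anders controls Crestway.
Ironvale and Crestway together hold 54% + 46% = 100% of Solent, so Anders controls Solent.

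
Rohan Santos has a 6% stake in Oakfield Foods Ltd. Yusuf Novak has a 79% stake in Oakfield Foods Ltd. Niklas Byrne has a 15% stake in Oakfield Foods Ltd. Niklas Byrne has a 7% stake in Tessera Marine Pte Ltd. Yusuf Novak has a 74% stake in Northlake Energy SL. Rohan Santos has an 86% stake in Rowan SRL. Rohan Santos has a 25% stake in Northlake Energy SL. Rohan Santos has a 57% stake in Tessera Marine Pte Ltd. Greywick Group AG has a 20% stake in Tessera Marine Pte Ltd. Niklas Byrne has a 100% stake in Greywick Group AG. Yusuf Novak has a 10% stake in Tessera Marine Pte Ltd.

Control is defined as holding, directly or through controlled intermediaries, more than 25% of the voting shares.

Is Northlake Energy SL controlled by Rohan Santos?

Rohan holds 57% of Tessera, so Rohan controls Tessera.
Rohan holds 86% of Rowan, so Rohan controls Rowan.
In Northlake, Rohan's side holds only 25%, not > 25%.
So Rohan does not control Northlake.

No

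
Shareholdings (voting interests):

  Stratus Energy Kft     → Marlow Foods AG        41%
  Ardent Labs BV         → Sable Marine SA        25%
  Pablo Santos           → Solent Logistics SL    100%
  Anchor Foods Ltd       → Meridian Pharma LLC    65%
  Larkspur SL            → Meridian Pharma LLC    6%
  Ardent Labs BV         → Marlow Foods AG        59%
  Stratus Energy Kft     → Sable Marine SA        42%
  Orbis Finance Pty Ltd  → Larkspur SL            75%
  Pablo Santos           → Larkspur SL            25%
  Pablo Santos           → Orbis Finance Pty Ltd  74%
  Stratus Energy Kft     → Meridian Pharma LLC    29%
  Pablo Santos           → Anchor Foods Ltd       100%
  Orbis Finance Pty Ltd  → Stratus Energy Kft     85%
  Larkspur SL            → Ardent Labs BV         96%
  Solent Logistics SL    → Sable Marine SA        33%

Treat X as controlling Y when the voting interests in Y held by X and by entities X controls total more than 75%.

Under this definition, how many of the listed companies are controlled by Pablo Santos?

Pablo holds 100% of Anchor, so Pablo controls Anchor.
Pablo holds 100% of Solent, so Pablo controls Solent.
No other company's threshold is met.
Pablo controls 2 companies.

2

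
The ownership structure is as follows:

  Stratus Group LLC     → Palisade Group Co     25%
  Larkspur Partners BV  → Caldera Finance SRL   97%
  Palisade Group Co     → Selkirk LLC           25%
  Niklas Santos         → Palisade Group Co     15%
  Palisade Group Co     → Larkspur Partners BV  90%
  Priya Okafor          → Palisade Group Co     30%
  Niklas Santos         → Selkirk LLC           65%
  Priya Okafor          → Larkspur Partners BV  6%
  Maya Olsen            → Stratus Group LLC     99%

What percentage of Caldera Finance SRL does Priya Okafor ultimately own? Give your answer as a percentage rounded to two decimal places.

32.01%

Priya reaches Caldera along 2 paths.
Via Palisade → Larkspur: 30% × 90% × 97% = 26.19%.
Via Larkspur: 6% × 97% = 5.82%.
Total: 26.19% + 5.82% = 32.01%.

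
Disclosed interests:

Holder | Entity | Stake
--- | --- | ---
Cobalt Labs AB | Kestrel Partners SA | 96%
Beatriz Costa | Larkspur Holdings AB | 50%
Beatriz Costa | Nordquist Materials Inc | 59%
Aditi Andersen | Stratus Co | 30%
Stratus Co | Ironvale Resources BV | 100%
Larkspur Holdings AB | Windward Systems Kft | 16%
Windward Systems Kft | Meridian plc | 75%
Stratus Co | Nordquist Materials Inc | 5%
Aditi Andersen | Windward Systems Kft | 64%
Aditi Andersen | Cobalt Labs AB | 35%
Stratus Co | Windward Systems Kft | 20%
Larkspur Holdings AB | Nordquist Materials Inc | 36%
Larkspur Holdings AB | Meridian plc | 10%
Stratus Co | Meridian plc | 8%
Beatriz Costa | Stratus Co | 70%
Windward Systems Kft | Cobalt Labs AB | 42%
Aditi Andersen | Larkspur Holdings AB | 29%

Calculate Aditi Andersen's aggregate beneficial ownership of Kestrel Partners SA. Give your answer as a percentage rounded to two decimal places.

Aditi reaches Kestrel along 4 paths.
Via Cobalt: 35% × 96% = 33.6%.
Via Stratus → Windward → Cobalt: 30% × 20% × 42% × 96% = 2.4192%.
Via Larkspur → Windward → Cobalt: 29% × 16% × 42% × 96% = 1.870848%.
Via Windward → Cobalt: 64% × 42% × 96% = 25.8048%.
Total: 33.6% + 2.4192% + 1.870848% + 25.8048% = 63.694848%.
Rounded: 63.69%.

63.69%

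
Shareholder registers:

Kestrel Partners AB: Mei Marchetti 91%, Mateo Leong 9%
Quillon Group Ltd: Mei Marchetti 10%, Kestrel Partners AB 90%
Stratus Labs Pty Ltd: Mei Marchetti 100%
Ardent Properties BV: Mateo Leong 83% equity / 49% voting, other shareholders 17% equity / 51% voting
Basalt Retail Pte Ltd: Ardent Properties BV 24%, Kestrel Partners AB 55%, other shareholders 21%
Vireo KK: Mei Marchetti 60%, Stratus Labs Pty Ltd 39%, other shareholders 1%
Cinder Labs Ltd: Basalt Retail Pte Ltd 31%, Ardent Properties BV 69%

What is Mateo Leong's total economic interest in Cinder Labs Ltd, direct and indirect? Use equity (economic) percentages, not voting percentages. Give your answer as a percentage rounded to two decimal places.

Mateo reaches Cinder along 3 paths.
Via Ardent → Basalt: 83% × 24% × 31% = 6.1752%.
Via Kestrel → Basalt: 9% × 55% × 31% = 1.5345%.
Via Ardent: 83% × 69% = 57.27%.
Total: 6.1752% + 1.5345% + 57.27% = 64.9797%.
Rounded: 64.98%.

64.98%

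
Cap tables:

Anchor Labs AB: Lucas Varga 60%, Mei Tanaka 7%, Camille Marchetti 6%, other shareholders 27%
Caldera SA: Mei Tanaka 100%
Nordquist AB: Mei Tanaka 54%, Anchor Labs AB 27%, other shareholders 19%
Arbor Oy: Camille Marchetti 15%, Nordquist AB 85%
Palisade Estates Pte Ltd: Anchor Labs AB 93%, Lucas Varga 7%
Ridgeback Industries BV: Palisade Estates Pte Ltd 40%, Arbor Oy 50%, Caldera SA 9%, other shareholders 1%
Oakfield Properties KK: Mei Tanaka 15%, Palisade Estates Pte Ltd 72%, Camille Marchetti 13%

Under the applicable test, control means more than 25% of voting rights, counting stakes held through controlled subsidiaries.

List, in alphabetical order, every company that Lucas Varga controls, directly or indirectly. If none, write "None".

Anchor Labs AB, Arbor Oy, Nordquist AB, Oakfield Properties KK, Palisade Estates Pte Ltd, Ridgeback Industries BV

Lucas holds 60% of Anchor, so Lucas controls Anchor.
Anchor holds 27% of Nordquist, so Lucas controls Nordquist.
Nordquist holds 85% of Arbor, so Lucas controls Arbor.
Anchor and Lucas together hold 93% + 7% = 100% of Palisade, so Lucas controls Palisade.
Palisade and Arbor together hold 40% + 50% = 90% of Ridgeback, so Lucas controls Ridgeback.
Palisade holds 72% of Oakfield, so Lucas controls Oakfield.
No other company's threshold is met.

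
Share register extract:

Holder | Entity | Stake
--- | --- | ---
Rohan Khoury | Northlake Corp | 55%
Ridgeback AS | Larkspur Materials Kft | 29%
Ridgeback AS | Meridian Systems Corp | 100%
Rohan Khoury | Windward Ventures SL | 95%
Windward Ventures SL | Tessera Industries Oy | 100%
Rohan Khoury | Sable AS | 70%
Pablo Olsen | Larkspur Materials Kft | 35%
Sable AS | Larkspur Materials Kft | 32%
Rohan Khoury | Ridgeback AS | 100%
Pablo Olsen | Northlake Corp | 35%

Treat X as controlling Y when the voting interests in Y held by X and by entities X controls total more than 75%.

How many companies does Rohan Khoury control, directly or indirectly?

Rohan holds 100% of Ridgeback, so Rohan controls Ridgeback.
Rohan holds 95% of Windward, so Rohan controls Windward.
Windward holds 100% of Tessera, so Rohan controls Tessera.
Ridgeback holds 100% of Meridian, so Rohan controls Meridian.
No other company's threshold is met.
Rohan controls 4 companies.

4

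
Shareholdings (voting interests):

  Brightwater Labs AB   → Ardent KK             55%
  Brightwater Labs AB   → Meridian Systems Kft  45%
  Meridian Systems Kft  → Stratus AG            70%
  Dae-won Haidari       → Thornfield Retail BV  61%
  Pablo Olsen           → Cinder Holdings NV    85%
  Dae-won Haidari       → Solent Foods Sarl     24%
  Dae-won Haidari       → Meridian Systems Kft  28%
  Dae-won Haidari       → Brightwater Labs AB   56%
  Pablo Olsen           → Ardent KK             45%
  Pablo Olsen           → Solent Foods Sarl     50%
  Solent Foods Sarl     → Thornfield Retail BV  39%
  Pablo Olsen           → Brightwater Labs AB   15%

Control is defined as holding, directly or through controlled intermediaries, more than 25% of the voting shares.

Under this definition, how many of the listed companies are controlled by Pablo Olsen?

4

Pablo holds 50% of Solent, so Pablo controls Solent.
Pablo holds 45% of Ardent, so Pablo controls Ardent.
Solent holds 39% of Thornfield, so Pablo controls Thornfield.
Pablo holds 85% of Cinder, so Pablo controls Cinder.
No other company's threshold is met.
Pablo controls 4 companies.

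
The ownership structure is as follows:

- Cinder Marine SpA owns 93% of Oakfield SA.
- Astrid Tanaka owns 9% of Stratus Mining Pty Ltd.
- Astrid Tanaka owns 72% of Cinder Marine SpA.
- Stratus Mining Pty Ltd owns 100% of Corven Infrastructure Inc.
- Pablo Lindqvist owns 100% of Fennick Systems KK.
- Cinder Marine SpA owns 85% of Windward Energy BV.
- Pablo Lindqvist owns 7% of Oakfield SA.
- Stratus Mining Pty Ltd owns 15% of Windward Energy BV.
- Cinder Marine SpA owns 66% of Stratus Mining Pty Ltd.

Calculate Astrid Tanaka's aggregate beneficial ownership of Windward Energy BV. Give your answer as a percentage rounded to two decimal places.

69.68%

Astrid reaches Windward along 3 paths.
Via Cinder: 72% × 85% = 61.2%.
Via Stratus: 9% × 15% = 1.35%.
Via Cinder → Stratus: 72% × 66% × 15% = 7.128%.
Total: 61.2% + 1.35% + 7.128% = 69.678%.
Rounded: 69.68%.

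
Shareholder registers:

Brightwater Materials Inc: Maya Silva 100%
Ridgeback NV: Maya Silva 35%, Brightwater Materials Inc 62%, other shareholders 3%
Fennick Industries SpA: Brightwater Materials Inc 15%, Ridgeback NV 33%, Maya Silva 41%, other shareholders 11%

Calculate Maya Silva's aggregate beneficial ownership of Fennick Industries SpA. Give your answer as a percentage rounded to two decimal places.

88.01%

Maya reaches Fennick along 4 paths.
Via Brightwater: 100% × 15% = 15%.
Via Ridgeback: 35% × 33% = 11.55%.
Via Brightwater → Ridgeback: 100% × 62% × 33% = 20.46%.
Direct stake: 41% = 41%.
Total: 15% + 11.55% + 20.46% + 41% = 88.01%.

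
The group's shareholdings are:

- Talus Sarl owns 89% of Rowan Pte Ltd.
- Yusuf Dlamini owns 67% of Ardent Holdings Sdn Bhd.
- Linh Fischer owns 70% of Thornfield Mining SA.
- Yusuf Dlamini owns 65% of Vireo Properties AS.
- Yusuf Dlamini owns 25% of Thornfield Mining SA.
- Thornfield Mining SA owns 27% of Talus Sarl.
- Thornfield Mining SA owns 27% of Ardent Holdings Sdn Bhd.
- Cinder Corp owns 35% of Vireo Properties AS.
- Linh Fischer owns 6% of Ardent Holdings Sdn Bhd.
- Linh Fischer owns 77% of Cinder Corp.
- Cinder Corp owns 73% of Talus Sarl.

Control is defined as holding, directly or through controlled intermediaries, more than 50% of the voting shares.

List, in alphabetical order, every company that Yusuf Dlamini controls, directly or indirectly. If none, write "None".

Yusuf holds 67% of Ardent, so Yusuf controls Ardent.
Yusuf holds 65% of Vireo, so Yusuf controls Vireo.
No other company's threshold is met.

Ardent Holdings Sdn Bhd, Vireo Properties AS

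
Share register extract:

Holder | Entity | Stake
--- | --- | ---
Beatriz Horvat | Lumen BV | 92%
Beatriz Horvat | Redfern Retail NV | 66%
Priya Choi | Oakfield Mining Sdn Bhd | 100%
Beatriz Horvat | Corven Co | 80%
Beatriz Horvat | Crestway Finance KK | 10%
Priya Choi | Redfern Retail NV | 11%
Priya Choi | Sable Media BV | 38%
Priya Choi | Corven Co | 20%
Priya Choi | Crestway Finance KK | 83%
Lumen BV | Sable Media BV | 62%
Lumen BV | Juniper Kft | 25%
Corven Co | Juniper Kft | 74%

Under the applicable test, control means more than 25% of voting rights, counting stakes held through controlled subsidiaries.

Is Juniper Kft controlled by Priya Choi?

Priya holds 83% of Crestway, so Priya controls Crestway.
Priya holds 38% of Sable, so Priya controls Sable.
Priya holds 100% of Oakfield, so Priya controls Oakfield.
Neither Priya nor any entity Priya controls holds any voting interest in Juniper.
So Priya does not control Juniper.

No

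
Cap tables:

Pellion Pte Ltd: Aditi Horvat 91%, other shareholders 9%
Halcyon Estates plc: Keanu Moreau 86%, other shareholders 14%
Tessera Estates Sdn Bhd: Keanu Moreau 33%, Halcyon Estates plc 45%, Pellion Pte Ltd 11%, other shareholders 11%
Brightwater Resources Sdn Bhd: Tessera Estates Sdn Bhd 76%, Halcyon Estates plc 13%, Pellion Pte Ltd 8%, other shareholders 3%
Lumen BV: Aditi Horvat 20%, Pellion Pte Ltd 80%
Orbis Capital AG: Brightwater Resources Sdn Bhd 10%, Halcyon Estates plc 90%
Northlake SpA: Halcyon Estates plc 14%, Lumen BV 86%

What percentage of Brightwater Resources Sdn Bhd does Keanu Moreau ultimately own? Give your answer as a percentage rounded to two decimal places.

65.67%

Keanu reaches Brightwater along 3 paths.
Via Tessera: 33% × 76% = 25.08%.
Via Halcyon → Tessera: 86% × 45% × 76% = 29.412%.
Via Halcyon: 86% × 13% = 11.18%.
Total: 25.08% + 29.412% + 11.18% = 65.672%.
Rounded: 65.67%.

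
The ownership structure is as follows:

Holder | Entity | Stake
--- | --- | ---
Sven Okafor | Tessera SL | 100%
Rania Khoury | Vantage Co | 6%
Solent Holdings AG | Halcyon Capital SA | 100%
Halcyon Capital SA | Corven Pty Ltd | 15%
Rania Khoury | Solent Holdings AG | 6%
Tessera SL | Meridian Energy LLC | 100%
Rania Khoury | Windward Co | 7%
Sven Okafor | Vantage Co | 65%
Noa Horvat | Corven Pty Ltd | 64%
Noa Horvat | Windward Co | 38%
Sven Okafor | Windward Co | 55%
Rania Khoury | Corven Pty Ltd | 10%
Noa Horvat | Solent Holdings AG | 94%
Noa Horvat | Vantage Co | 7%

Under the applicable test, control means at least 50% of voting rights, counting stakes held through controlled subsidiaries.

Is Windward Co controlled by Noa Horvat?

Noa holds 94% of Solent, so Noa controls Solent.
Solent holds 100% of Halcyon, so Noa controls Halcyon.
Noa and Halcyon together hold 64% + 15% = 79% of Corven, so Noa controls Corven.
In Windward, Noa's side holds only 38%, not ≥ 50%.
So Noa does not control Windward.

No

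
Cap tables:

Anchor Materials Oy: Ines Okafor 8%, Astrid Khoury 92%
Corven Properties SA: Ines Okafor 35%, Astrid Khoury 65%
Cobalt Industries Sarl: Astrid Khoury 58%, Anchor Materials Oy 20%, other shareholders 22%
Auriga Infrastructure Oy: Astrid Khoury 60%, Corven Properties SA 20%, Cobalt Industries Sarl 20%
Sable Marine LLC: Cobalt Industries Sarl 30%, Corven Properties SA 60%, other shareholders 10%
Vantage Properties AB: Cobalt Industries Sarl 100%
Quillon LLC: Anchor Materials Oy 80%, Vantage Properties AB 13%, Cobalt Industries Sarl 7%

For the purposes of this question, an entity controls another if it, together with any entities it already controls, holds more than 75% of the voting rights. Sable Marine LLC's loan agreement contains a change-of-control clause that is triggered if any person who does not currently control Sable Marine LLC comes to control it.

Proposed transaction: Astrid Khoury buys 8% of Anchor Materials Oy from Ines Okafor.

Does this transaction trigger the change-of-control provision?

No

The purchase adds only to Astrid's holdings (Ines's stake shrinks), so Astrid is the only person who could newly come to control Sable.
Astrid holds 92% of Anchor, so Astrid controls Anchor.
Astrid and Anchor together hold 58% + 20% = 78% of Cobalt, so Astrid controls Cobalt.
Astrid and Cobalt together hold 60% + 20% = 80% of Auriga, so Astrid controls Auriga.
Cobalt holds 100% of Vantage, so Astrid controls Vantage.
Anchor and Vantage and Cobalt together hold 80% + 13% + 7% = 100% of Quillon, so Astrid controls Quillon.
In Sable, Astrid's side holds only 30%, not > 75%.
So before the transaction, Astrid does not control Sable.
After the purchase, Astrid's direct stake in Anchor rises to 92% + 8% = 100%, and Ines's stake falls to 0%.
Astrid holds 100% of Anchor, so Astrid controls Anchor.
After the transaction, Astrid's side holds 30% of Sable, not > 75%, so Astrid still does not control Sable.
No new person acquires control, so the clause is not triggered.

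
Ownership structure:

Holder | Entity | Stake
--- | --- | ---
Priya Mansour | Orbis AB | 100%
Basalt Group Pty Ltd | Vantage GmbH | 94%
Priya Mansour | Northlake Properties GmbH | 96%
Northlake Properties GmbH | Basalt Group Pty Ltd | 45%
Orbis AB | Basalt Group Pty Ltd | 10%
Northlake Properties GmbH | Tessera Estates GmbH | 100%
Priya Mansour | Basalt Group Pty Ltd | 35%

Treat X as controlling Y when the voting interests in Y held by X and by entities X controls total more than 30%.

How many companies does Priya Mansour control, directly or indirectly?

Priya holds 96% of Northlake, so Priya controls Northlake.
Priya holds 100% of Orbis, so Priya controls Orbis.
Northlake and Orbis and Priya together hold 45% + 10% + 35% = 90% of Basalt, so Priya controls Basalt.
Basalt holds 94% of Vantage, so Priya controls Vantage.
Northlake holds 100% of Tessera, so Priya controls Tessera.
Priya controls 5 companies.

5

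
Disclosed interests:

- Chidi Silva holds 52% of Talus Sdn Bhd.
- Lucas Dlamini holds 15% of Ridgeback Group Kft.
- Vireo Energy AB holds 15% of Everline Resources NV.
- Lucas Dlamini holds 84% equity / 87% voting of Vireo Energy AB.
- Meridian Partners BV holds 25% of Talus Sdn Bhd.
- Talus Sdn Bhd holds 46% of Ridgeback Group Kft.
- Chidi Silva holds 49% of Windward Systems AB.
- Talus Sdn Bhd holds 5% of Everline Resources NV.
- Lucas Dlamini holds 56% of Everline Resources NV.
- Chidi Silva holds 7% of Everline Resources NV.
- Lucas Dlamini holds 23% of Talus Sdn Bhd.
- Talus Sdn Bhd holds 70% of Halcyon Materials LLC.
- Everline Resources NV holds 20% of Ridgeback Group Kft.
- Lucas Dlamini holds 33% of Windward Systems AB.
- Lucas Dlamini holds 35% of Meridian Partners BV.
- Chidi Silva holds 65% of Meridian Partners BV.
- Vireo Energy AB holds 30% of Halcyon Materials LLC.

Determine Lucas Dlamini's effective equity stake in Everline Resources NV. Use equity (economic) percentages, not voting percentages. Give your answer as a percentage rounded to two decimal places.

70.19%

Lucas reaches Everline along 4 paths.
Direct stake: 56% = 56%.
Via Vireo: 84% × 15% = 12.6%.
Via Talus: 23% × 5% = 1.15%.
Via Meridian → Talus: 35% × 25% × 5% = 0.4375%.
Total: 56% + 12.6% + 1.15% + 0.4375% = 70.1875%.
Rounded: 70.19%.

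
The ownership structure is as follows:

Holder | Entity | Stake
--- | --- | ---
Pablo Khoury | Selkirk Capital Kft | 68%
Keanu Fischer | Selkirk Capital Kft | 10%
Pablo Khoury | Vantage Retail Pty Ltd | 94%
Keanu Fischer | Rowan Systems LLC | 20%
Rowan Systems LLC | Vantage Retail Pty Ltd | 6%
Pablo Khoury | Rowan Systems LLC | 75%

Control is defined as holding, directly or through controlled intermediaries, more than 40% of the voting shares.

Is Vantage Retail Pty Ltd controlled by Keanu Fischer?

Keanu's largest direct stake is 20% in Rowan, which does not meet the threshold, so Keanu controls no company.
Neither Keanu nor any entity Keanu controls holds any voting interest in Vantage.
So Keanu does not control Vantage.

No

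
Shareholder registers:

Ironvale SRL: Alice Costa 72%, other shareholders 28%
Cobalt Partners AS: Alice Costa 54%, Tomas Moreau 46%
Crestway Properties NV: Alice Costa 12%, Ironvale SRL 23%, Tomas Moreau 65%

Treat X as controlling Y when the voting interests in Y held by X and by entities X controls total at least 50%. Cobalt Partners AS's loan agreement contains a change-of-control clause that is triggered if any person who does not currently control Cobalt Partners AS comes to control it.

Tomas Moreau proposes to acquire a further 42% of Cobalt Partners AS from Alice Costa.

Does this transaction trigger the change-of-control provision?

The purchase adds only to Tomas's holdings (Alice's stake shrinks), so Tomas is the only person who could newly come to control Cobalt.
Tomas holds 65% of Crestway, so Tomas controls Crestway.
In Cobalt, Tomas's side holds only 46%, not ≥ 50%.
So before the transaction, Tomas does not control Cobalt.
After the purchase, Tomas's direct stake in Cobalt rises to 46% + 42% = 88%, and Alice's stake falls to 12%.
Tomas holds 88% of Cobalt, so Tomas controls Cobalt.
Tomas did not control Cobalt before and does after, so the clause is triggered.

Yes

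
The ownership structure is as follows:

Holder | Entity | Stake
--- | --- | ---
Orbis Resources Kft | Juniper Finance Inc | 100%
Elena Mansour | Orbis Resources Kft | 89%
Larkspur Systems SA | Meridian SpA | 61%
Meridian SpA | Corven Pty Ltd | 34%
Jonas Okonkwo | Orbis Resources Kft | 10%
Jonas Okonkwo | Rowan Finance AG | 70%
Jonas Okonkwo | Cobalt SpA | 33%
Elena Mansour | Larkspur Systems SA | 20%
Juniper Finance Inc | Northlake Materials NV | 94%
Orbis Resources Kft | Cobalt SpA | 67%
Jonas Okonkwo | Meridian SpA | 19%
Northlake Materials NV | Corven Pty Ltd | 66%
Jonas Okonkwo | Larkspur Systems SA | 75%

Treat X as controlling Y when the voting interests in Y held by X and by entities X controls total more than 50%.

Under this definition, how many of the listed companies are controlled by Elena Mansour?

5

Elena holds 89% of Orbis, so Elena controls Orbis.
Orbis holds 67% of Cobalt, so Elena controls Cobalt.
Orbis holds 100% of Juniper, so Elena controls Juniper.
Juniper holds 94% of Northlake, so Elena controls Northlake.
Northlake holds 66% of Corven, so Elena controls Corven.
No other company's threshold is met.
Elena controls 5 companies.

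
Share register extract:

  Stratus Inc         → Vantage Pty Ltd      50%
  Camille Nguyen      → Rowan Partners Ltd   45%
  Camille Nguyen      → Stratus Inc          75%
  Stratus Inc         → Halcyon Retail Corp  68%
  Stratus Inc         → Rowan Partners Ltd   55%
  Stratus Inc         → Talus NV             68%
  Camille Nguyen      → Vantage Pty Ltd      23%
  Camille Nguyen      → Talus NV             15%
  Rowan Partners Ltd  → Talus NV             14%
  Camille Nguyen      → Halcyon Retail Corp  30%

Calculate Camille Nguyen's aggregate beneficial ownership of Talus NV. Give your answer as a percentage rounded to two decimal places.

78.08%

Camille reaches Talus along 4 paths.
Via Stratus: 75% × 68% = 51%.
Direct stake: 15% = 15%.
Via Stratus → Rowan: 75% × 55% × 14% = 5.775%.
Via Rowan: 45% × 14% = 6.3%.
Total: 51% + 15% + 5.775% + 6.3% = 78.075%.
Rounded: 78.08%.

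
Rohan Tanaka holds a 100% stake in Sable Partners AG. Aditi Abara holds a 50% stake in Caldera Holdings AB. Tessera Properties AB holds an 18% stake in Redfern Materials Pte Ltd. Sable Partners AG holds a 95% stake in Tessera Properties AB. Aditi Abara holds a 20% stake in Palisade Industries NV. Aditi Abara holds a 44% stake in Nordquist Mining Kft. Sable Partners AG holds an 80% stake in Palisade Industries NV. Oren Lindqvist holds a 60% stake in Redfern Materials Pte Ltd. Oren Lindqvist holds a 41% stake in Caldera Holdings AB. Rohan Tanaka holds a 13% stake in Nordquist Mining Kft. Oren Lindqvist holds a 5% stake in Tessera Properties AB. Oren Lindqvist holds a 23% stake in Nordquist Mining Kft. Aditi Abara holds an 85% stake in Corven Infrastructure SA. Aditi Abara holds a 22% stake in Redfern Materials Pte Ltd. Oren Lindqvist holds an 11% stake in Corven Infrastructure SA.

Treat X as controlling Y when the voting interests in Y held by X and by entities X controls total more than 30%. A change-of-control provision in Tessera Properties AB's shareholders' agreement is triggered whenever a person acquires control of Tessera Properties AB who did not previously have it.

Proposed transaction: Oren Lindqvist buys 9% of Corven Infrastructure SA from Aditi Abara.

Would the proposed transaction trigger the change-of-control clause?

The purchase adds only to Oren's holdings (Aditi's stake shrinks), so Oren is the only person who could newly come to control Tessera.
Oren holds 41% of Caldera, so Oren controls Caldera.
Oren holds 60% of Redfern, so Oren controls Redfern.
In Tessera, Oren's side holds only 5%, not > 30%.
So before the transaction, Oren does not control Tessera.
After the purchase, Oren's direct stake in Corven rises to 11% + 9% = 20%, and Aditi's stake falls to 76%.
Oren's side now holds 20% of Corven, not > 30%, so Oren still does not control Corven.
After the transaction, Oren's side holds 5% of Tessera, not > 30%, so Oren still does not control Tessera.
No new person acquires control, so the clause is not triggered.

No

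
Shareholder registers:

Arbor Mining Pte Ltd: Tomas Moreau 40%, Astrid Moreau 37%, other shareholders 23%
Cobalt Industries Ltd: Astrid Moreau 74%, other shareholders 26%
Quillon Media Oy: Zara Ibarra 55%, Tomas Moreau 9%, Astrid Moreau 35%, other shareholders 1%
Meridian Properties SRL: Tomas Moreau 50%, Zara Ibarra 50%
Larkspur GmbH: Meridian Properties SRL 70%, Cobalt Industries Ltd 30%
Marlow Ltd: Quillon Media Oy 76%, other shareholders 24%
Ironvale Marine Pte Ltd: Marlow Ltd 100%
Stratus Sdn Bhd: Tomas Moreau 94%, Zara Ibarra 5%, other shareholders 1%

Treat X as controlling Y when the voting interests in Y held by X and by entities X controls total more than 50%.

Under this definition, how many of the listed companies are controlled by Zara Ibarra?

3

Zara holds 55% of Quillon, so Zara controls Quillon.
Quillon holds 76% of Marlow, so Zara controls Marlow.
Marlow holds 100% of Ironvale, so Zara controls Ironvale.
No other company's threshold is met.
Zara controls 3 companies.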